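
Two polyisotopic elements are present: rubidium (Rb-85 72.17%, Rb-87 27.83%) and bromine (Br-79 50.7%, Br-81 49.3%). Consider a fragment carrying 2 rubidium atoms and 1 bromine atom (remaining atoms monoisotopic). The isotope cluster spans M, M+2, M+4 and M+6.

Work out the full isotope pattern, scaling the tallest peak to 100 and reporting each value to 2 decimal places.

57.35 : 100.00 : 51.54 : 8.29

Rubidium pattern (n=2): 0.52085089 : 0.40169822 : 0.07745089
Bromine pattern (n=1): 0.5070 : 0.4930
Convolve the two distributions (both contribute in 2-u steps):
  M: 0.52085089×0.5070 = 0.264071
  M+2: 0.52085089×0.4930 + 0.40169822×0.5070 = 0.460440
  M+4: 0.40169822×0.4930 + 0.07745089×0.5070 = 0.237305
  M+6: 0.07745089×0.4930 = 0.038183
Scale to base peak (0.460440) = 100: 57.35 : 100.00 : 51.54 : 8.29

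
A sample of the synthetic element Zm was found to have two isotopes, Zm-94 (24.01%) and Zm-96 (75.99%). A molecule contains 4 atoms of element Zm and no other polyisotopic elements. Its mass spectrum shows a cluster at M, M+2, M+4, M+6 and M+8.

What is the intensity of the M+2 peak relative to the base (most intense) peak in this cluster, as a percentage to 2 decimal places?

9.98%

Term probabilities: M 0.0033, M+2 0.0421, M+4 0.1997, M+6 0.4214, M+8 0.3334. Base peak = M+6.
P(M+6) = C(4,3) × 0.2401^1 × 0.7599^3 = 4 × 0.2401 × 0.43880274 = 0.421426 (base)
P(M+2) = C(4,1) × 0.2401^3 × 0.7599^1 = 4 × 0.01384129 × 0.7599 = 0.042072
Relative intensity = 0.042072 / 0.421426 × 100 = 9.98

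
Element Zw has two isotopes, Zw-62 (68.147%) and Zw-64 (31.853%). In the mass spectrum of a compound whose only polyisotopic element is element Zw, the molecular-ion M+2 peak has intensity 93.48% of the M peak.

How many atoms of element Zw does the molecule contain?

2

With n Zw atoms, P(M+2)/P(M) = C(n,1)·p^(n−1)q / p^n = n·q/p = n · 0.31853/0.68147.
n = 0.9348 × 0.68147/0.31853 = 2.00 ≈ 2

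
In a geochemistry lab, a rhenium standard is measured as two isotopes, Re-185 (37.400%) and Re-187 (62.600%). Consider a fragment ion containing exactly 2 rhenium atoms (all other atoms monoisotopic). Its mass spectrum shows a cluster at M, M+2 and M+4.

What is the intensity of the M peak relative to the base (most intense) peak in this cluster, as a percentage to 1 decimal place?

29.9%

Binomial terms of (0.37400 + 0.62600)^2: M 0.1399, M+2 0.4682, M+4 0.3919 → M+2 is the base peak.
P(M+2) = C(2,1) × 0.37400^1 × 0.62600^1 = 2 × 0.3740 × 0.6260 = 0.468248 (base)
P(M) = C(2,0) × 0.37400^2 × 0.62600^0 = 1 × 0.139876 × 1.0000 = 0.139876
Relative intensity = 0.139876 / 0.468248 × 100 = 29.9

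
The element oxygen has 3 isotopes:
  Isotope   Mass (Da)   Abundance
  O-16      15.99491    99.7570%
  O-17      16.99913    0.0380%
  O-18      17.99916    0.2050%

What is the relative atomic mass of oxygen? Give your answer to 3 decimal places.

Ar = Σ fᵢ·mᵢ = 0.997570 × 15.99491 + 0.000380 × 16.99913 + 0.002050 × 17.99916
= 15.956042 + 0.006460 + 0.036898 = 15.999400 Da

15.999 Da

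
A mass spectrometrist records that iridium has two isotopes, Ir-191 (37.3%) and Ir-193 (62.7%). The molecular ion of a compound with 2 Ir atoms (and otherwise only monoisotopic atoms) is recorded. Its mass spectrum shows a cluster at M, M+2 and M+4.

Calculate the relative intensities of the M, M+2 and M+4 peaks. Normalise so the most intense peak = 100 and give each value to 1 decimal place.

Each Ir atom is independently Ir-191 (p = 0.373) or Ir-193 (q = 0.627); the cluster is the binomial expansion (p + q)^2.
P(M) = 0.373^2 = 0.139129
P(M+2) = 2 × 0.373^1 × 0.627^1 = 0.467742
P(M+4) = 0.627^2 = 0.393129
The M+2 peak is largest (0.467742); scaling to 100 gives 29.7 : 100.0 : 84.0.

29.7 : 100.0 : 84.0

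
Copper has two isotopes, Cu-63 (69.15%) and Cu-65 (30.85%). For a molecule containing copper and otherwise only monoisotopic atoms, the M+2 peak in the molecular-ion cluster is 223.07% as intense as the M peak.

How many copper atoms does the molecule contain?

For n independent Cu atoms, I(M+2)/I(M) = n · (abundance Cu-65) / (abundance Cu-63) = n · 0.3085/0.6915.
n = 2.2307 × 0.6915/0.3085 = 5.00 ≈ 5

5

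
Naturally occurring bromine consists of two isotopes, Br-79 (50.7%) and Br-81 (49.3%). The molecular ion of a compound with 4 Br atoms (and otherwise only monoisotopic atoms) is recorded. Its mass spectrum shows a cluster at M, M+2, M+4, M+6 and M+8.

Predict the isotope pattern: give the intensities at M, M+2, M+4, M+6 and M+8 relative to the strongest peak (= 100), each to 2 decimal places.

17.63 : 68.56 : 100.00 : 64.83 : 15.76

The 4 Br atoms are independent, so intensities follow the terms of (0.507 + 0.493)^4.
P(M) = 0.507^4 = 0.066074
P(M+2) = 4 × 0.507^3 × 0.493^1 = 0.256999
P(M+4) = 6 × 0.507^2 × 0.493^2 = 0.374853
P(M+6) = 4 × 0.507^1 × 0.493^3 = 0.243001
P(M+8) = 0.493^4 = 0.059073
The M+4 peak is largest (0.374853); scaling to 100 gives 17.63 : 68.56 : 100.00 : 64.83 : 15.76.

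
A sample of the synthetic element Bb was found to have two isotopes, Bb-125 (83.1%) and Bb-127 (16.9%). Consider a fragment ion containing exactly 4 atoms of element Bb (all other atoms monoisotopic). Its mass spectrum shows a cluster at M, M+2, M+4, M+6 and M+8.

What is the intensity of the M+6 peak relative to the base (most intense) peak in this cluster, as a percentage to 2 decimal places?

Term probabilities: M 0.4769, M+2 0.3879, M+4 0.1183, M+6 0.0160, M+8 0.0008. Base peak = M.
P(M) = C(4,0) × 0.831^4 × 0.169^0 = 1 × 0.47687449 × 1.0000 = 0.476874 (base)
P(M+6) = C(4,3) × 0.831^1 × 0.169^3 = 4 × 0.8310 × 0.00482681 = 0.016044
Relative intensity = 0.016044 / 0.476874 × 100 = 3.36

3.36%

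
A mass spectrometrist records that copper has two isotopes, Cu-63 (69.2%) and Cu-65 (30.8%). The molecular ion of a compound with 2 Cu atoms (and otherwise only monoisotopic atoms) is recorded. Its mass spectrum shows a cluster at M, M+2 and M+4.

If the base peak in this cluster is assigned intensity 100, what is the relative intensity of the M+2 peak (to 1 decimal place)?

89.0

Term probabilities: M 0.4789, M+2 0.4263, M+4 0.0949. Base peak = M.
P(M) = C(2,0) × 0.692^2 × 0.308^0 = 1 × 0.478864 × 1.0000 = 0.478864 (base)
P(M+2) = C(2,1) × 0.692^1 × 0.308^1 = 2 × 0.6920 × 0.3080 = 0.426272
Relative intensity = 0.426272 / 0.478864 × 100 = 89.0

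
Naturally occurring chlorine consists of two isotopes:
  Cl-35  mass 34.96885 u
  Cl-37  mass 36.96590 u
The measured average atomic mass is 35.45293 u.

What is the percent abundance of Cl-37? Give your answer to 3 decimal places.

24.240%

Writing the weighted mean with unknown fraction x of Cl-35:
34.96885·x + 36.96590·(1 − x) = 35.45293
(34.96885 − 36.96590)·x = 35.45293 − 36.96590
x = -1.51297 / -1.99705 = 0.75760 → 75.760% Cl-35, 24.240% Cl-37.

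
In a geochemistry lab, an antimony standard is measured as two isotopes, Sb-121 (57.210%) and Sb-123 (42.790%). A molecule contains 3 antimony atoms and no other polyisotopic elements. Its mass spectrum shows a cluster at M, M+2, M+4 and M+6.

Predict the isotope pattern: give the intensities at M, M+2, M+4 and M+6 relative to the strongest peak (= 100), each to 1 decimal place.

44.6 : 100.0 : 74.8 : 18.6

Expanding (0.57210 + 0.42790)^3:
P(M) = 0.57210^3 = 0.187247
P(M+2) = 3 × 0.57210^2 × 0.42790^1 = 0.420153
P(M+4) = 3 × 0.57210^1 × 0.42790^2 = 0.314252
P(M+6) = 0.42790^3 = 0.078348
The M+2 peak is largest (0.420153); scaling to 100 gives 44.6 : 100.0 : 74.8 : 18.6.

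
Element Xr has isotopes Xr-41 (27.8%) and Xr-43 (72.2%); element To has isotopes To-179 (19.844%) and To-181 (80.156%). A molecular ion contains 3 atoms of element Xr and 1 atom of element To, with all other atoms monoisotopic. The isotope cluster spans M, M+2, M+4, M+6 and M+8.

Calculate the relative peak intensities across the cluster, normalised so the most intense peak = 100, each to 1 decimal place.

1.0 : 11.9 : 52.1 : 100.0 : 71.3

Element Xr pattern (n=3): 0.02148495 : 0.16739714 : 0.43475086 : 0.37636705
Element To pattern (n=1): 0.19844 : 0.80156
Convolve the two distributions (both contribute in 2-u steps):
  M: 0.02148495×0.19844 = 0.004263
  M+2: 0.02148495×0.80156 + 0.16739714×0.19844 = 0.050440
  M+4: 0.16739714×0.80156 + 0.43475086×0.19844 = 0.220451
  M+6: 0.43475086×0.80156 + 0.37636705×0.19844 = 0.423165
  M+8: 0.37636705×0.80156 = 0.301681
Scale to base peak (0.423165) = 100: 1.0 : 11.9 : 52.1 : 100.0 : 71.3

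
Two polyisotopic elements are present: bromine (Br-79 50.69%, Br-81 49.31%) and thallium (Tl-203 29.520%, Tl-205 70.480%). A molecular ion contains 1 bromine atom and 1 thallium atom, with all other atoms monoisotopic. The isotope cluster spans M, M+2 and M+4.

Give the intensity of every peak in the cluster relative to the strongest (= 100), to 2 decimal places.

29.76 : 100.00 : 69.12

Bromine pattern (n=1): 0.5069 : 0.4931
Thallium pattern (n=1): 0.2952 : 0.7048
Convolve the two distributions (both contribute in 2-u steps):
  M: 0.5069×0.2952 = 0.149637
  M+2: 0.5069×0.7048 + 0.4931×0.2952 = 0.502826
  M+4: 0.4931×0.7048 = 0.347537
Scale to base peak (0.502826) = 100: 29.76 : 100.00 : 69.12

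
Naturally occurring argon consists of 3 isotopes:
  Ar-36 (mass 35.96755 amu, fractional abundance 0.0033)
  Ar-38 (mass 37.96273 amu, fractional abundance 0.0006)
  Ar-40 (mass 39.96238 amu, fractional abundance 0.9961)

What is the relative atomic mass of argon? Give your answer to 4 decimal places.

39.9480 amu

Weight each isotope mass by its fractional abundance: 0.0033 × 35.96755 + 0.0006 × 37.96273 + 0.9961 × 39.96238
= 0.118693 + 0.022778 + 39.806527 = 39.947998 amu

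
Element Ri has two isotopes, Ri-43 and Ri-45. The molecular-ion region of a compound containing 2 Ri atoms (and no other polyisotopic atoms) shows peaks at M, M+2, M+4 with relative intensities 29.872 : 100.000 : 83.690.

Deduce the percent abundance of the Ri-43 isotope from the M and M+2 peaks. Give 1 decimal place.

If p is the fraction of Ri that is Ri-43, then I(M+2)/I(M) = [C(2,1)·p^1·(1−p)] / p^2 = 2·(1−p)/p = 100.000/29.872 = 3.3476
(1−p)/p = 3.3476/2 = 1.6738  ⇒  p = 1/(1 + 1.6738) = 0.3740
Ri-43: 37.4%, Ri-45: 62.6%.

37.4%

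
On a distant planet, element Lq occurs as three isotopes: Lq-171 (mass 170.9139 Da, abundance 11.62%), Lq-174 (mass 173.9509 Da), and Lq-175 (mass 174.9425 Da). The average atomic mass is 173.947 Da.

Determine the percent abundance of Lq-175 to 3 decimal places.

35.196%

The remaining 88.38% is split between Lq-174 (fraction x) and Lq-175 (fraction 0.8838 − x).
Substituting: 173.9509x + 174.9425(0.8838 − x) = 154.08680482
(173.9509 − 174.9425)x = -0.52737668  ⇒  x = 0.53184, y = 0.35196
Lq-174: 53.184%, Lq-175: 35.196%.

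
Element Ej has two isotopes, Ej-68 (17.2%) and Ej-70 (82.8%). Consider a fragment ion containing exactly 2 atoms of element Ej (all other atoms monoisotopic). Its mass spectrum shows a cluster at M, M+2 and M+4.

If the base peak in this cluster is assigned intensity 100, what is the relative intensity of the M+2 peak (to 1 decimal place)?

(0.172 + 0.828)^2 gives M 0.0296, M+2 0.2848, M+4 0.6856; the largest is M+4.
P(M+4) = C(2,2) × 0.172^0 × 0.828^2 = 1 × 1.0000 × 0.685584 = 0.685584 (base)
P(M+2) = C(2,1) × 0.172^1 × 0.828^1 = 2 × 0.1720 × 0.8280 = 0.284832
Relative intensity = 0.284832 / 0.685584 × 100 = 41.5

41.5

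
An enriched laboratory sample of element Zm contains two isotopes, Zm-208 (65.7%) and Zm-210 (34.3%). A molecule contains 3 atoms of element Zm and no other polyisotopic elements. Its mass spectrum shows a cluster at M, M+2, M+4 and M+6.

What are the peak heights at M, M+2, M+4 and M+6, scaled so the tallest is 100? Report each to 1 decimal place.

63.8 : 100.0 : 52.2 : 9.1

Expanding (0.657 + 0.343)^3:
P(M) = 0.657^3 = 0.283593
P(M+2) = 3 × 0.657^2 × 0.343^1 = 0.444167
P(M+4) = 3 × 0.657^1 × 0.343^2 = 0.231886
P(M+6) = 0.343^3 = 0.040354
The M+2 peak is largest (0.444167); scaling to 100 gives 63.8 : 100.0 : 52.2 : 9.1.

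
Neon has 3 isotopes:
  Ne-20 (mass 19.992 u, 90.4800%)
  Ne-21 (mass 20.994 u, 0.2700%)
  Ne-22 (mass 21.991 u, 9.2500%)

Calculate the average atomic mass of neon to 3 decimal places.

Ar = Σ fᵢ·mᵢ = 0.904800 × 19.992 + 0.002700 × 20.994 + 0.092500 × 21.991
= 18.0888 + 0.0567 + 2.0342 = 20.1797 u

20.180 u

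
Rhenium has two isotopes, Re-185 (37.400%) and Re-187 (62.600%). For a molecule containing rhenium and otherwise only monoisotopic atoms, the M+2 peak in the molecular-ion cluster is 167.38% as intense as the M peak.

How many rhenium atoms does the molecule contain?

For n independent Re atoms, I(M+2)/I(M) = n · (abundance Re-187) / (abundance Re-185) = n · 0.62600/0.37400.
n = 1.6738 × 0.37400/0.62600 = 1.00 ≈ 1

1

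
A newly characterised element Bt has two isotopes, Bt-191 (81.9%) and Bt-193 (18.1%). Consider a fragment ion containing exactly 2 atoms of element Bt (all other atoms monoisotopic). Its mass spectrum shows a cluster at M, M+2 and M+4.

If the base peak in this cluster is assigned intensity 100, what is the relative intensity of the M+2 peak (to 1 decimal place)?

Term probabilities: M 0.6708, M+2 0.2965, M+4 0.0328. Base peak = M.
P(M) = C(2,0) × 0.819^2 × 0.181^0 = 1 × 0.670761 × 1.0000 = 0.670761 (base)
P(M+2) = C(2,1) × 0.819^1 × 0.181^1 = 2 × 0.8190 × 0.1810 = 0.296478
Relative intensity = 0.296478 / 0.670761 × 100 = 44.2

44.2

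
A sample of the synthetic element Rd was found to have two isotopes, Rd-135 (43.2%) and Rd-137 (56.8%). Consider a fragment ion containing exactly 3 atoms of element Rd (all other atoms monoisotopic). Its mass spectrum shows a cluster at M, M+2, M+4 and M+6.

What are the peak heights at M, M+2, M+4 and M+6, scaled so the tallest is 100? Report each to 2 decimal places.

19.28 : 76.06 : 100.00 : 43.83

Expanding (0.432 + 0.568)^3:
P(M) = 0.432^3 = 0.080622
P(M+2) = 3 × 0.432^2 × 0.568^1 = 0.318007
P(M+4) = 3 × 0.432^1 × 0.568^2 = 0.418121
P(M+6) = 0.568^3 = 0.183250
The M+4 peak is largest (0.418121); scaling to 100 gives 19.28 : 76.06 : 100.00 : 43.83.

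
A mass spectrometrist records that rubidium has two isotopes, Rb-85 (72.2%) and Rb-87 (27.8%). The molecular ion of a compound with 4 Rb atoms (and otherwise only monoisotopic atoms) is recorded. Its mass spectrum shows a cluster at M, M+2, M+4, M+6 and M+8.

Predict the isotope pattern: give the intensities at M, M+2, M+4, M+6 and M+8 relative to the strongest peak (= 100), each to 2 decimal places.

64.93 : 100.00 : 57.76 : 14.83 : 1.43

The 4 Rb atoms are independent, so intensities follow the terms of (0.722 + 0.278)^4.
P(M) = 0.722^4 = 0.271737
P(M+2) = 4 × 0.722^3 × 0.278^1 = 0.418520
P(M+4) = 6 × 0.722^2 × 0.278^2 = 0.241721
P(M+6) = 4 × 0.722^1 × 0.278^3 = 0.062049
P(M+8) = 0.278^4 = 0.005973
The M+2 peak is largest (0.418520); scaling to 100 gives 64.93 : 100.00 : 57.76 : 14.83 : 1.43.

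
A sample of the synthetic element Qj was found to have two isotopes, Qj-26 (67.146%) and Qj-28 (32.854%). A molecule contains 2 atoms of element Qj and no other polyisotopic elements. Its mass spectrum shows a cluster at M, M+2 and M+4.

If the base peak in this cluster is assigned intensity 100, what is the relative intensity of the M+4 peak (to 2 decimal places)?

23.94

Binomial terms of (0.67146 + 0.32854)^2: M 0.4509, M+2 0.4412, M+4 0.1079 → M is the base peak.
P(M) = C(2,0) × 0.67146^2 × 0.32854^0 = 1 × 0.45085853 × 1.0000 = 0.450859 (base)
P(M+4) = C(2,2) × 0.67146^0 × 0.32854^2 = 1 × 1.0000 × 0.10793853 = 0.107939
Relative intensity = 0.107939 / 0.450859 × 100 = 23.94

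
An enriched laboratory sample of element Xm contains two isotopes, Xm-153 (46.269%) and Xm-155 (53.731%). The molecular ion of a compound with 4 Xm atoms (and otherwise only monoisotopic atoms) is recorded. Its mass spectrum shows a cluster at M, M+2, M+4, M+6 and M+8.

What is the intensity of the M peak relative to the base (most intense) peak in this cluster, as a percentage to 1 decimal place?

12.4%

(0.46269 + 0.53731)^4 gives M 0.0458, M+2 0.2129, M+4 0.3708, M+6 0.2871, M+8 0.0833; the largest is M+4.
P(M+4) = C(4,2) × 0.46269^2 × 0.53731^2 = 6 × 0.21408204 × 0.28870204 = 0.370836 (base)
P(M) = C(4,0) × 0.46269^4 × 0.53731^0 = 1 × 0.04583112 × 1.0000 = 0.045831
Relative intensity = 0.045831 / 0.370836 × 100 = 12.4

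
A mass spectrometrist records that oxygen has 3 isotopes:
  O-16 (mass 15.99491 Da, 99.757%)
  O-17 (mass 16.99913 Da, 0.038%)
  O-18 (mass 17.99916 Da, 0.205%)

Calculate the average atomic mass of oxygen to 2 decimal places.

16.00 Da

The abundance-weighted mean is 0.99757 × 15.99491 + 0.00038 × 16.99913 + 0.00205 × 17.99916
= 15.956042 + 0.006460 + 0.036898 = 15.999400 Da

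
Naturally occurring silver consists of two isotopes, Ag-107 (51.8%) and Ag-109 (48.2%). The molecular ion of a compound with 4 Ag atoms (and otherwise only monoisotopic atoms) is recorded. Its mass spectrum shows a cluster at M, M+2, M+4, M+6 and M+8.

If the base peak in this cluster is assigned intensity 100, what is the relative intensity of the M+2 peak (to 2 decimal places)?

71.65

Binomial terms of (0.518 + 0.482)^4: M 0.0720, M+2 0.2680, M+4 0.3740, M+6 0.2320, M+8 0.0540 → M+4 is the base peak.
P(M+4) = C(4,2) × 0.518^2 × 0.482^2 = 6 × 0.268324 × 0.232324 = 0.374029 (base)
P(M+2) = C(4,1) × 0.518^3 × 0.482^1 = 4 × 0.13899183 × 0.4820 = 0.267976
Relative intensity = 0.267976 / 0.374029 × 100 = 71.65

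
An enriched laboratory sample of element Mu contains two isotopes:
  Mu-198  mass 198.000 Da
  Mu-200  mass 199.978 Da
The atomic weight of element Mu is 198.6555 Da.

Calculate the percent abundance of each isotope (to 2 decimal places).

Let x be the fractional abundance of Mu-198; then Mu-200 has abundance 1 − x.
198.000·x + 199.978·(1 − x) = 198.6555
(198.000 − 199.978)·x = 198.6555 − 199.978
x = -1.3225 / -1.978 = 0.66860 → 66.86% Mu-198, 33.14% Mu-200.

Mu-198: 66.86%, Mu-200: 33.14%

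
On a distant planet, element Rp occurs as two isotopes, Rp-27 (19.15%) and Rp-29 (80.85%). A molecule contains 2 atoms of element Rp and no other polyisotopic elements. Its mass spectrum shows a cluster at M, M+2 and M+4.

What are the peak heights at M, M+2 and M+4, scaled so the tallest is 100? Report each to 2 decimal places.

5.61 : 47.37 : 100.00

Expanding (0.1915 + 0.8085)^2:
P(M) = 0.1915^2 = 0.036672
P(M+2) = 2 × 0.1915^1 × 0.8085^1 = 0.309655
P(M+4) = 0.8085^2 = 0.653672
The M+4 peak is largest (0.653672); scaling to 100 gives 5.61 : 47.37 : 100.00.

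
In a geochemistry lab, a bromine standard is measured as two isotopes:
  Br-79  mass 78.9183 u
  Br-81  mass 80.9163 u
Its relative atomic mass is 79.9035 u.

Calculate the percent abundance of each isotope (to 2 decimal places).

Let x be the fractional abundance of Br-79; then Br-81 has abundance 1 − x.
78.9183·x + 80.9163·(1 − x) = 79.9035
(78.9183 − 80.9163)·x = 79.9035 − 80.9163
x = -1.0128 / -1.9980 = 0.50691 → 50.69% Br-79, 49.31% Br-81.

Br-79: 50.69%, Br-81: 49.31%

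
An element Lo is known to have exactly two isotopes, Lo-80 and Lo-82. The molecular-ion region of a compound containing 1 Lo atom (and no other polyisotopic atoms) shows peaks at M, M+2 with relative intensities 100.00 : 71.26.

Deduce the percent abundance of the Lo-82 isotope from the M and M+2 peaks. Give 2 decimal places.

If p is the fraction of Lo that is Lo-80, then I(M+2)/I(M) = [C(1,1)·p^0·(1−p)] / p^1 = 1·(1−p)/p = 71.26/100.00 = 0.7126
(1−p)/p = 0.7126/1 = 0.7126  ⇒  p = 1/(1 + 0.7126) = 0.5839
Lo-80: 58.39%, Lo-82: 41.61%.

41.61%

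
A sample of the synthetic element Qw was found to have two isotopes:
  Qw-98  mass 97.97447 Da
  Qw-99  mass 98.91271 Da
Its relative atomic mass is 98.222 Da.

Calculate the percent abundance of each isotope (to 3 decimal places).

Qw-98: 73.618%, Qw-99: 26.382%

Writing the weighted mean with unknown fraction x of Qw-98:
97.97447·x + 98.91271·(1 − x) = 98.222
(97.97447 − 98.91271)·x = 98.222 − 98.91271
x = -0.69071 / -0.93824 = 0.73618 → 73.618% Qw-98, 26.382% Qw-99.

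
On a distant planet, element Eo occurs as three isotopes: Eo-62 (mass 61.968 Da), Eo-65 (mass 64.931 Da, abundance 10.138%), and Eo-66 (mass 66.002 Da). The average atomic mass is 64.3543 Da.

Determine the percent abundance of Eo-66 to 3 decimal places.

Let x and y be the fractions of Eo-62 and Eo-66. Then x + y = 1 − 0.10138 = 0.89862 and 61.968x + 66.002y = 64.3543 − 0.10138×64.931 = 57.77159522.
Substituting: 61.968x + 66.002(0.89862 − x) = 57.77159522
(61.968 − 66.002)x = -1.53912202  ⇒  x = 0.38154, y = 0.51708
Eo-62: 38.154%, Eo-66: 51.708%.

51.708%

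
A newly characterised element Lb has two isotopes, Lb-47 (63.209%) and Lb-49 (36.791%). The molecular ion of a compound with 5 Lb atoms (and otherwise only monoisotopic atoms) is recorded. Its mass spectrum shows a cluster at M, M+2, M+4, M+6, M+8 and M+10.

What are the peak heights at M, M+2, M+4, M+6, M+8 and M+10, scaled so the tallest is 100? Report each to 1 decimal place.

The 5 Lb atoms are independent, so intensities follow the terms of (0.63209 + 0.36791)^5.
P(M) = 0.63209^5 = 0.100901
P(M+2) = 5 × 0.63209^4 × 0.36791^1 = 0.293648
P(M+4) = 10 × 0.63209^3 × 0.36791^2 = 0.341838
P(M+6) = 10 × 0.63209^2 × 0.36791^3 = 0.198968
P(M+8) = 5 × 0.63209^1 × 0.36791^4 = 0.057905
P(M+10) = 0.36791^5 = 0.006741
The M+4 peak is largest (0.341838); scaling to 100 gives 29.5 : 85.9 : 100.0 : 58.2 : 16.9 : 2.0.

29.5 : 85.9 : 100.0 : 58.2 : 16.9 : 2.0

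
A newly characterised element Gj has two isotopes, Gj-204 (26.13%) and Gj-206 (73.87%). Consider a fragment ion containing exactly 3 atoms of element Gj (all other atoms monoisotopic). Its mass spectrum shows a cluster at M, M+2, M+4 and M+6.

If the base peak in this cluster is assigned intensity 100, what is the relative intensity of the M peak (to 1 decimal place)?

Term probabilities: M 0.0178, M+2 0.1513, M+4 0.4278, M+6 0.4031. Base peak = M+4.
P(M+4) = C(3,2) × 0.2613^1 × 0.7387^2 = 3 × 0.2613 × 0.54567769 = 0.427757 (base)
P(M) = C(3,0) × 0.2613^3 × 0.7387^0 = 1 × 0.01784096 × 1.0000 = 0.017841
Relative intensity = 0.017841 / 0.427757 × 100 = 4.2

4.2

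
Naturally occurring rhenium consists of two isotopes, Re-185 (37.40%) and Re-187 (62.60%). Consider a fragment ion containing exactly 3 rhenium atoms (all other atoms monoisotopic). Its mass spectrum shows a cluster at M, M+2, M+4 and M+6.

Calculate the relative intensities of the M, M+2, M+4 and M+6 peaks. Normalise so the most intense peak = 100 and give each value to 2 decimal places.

11.90 : 59.74 : 100.00 : 55.79

The 3 Re atoms are independent, so intensities follow the terms of (0.3740 + 0.6260)^3.
P(M) = 0.3740^3 = 0.052314
P(M+2) = 3 × 0.3740^2 × 0.6260^1 = 0.262687
P(M+4) = 3 × 0.3740^1 × 0.6260^2 = 0.439685
P(M+6) = 0.6260^3 = 0.245314
The M+4 peak is largest (0.439685); scaling to 100 gives 11.90 : 59.74 : 100.00 : 55.79.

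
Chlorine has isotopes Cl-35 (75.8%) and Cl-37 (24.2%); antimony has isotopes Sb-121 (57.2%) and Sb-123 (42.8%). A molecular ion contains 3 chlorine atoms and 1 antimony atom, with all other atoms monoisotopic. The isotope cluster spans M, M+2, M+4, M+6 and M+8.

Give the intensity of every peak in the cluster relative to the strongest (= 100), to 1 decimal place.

58.6 : 100.0 : 59.9 : 15.3 : 1.4

Chlorine pattern (n=3): 0.43551951 : 0.41713346 : 0.13317454 : 0.01417249
Antimony pattern (n=1): 0.5720 : 0.4280
Convolve the two distributions (both contribute in 2-u steps):
  M: 0.43551951×0.5720 = 0.249117
  M+2: 0.43551951×0.4280 + 0.41713346×0.5720 = 0.425003
  M+4: 0.41713346×0.4280 + 0.13317454×0.5720 = 0.254709
  M+6: 0.13317454×0.4280 + 0.01417249×0.5720 = 0.065105
  M+8: 0.01417249×0.4280 = 0.006066
Scale to base peak (0.425003) = 100: 58.6 : 100.0 : 59.9 : 15.3 : 1.4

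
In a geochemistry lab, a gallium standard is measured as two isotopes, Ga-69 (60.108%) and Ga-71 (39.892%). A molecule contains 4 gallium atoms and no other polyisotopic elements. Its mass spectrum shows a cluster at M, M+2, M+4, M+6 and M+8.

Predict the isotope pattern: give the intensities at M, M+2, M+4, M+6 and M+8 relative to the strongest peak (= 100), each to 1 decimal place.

Expanding (0.60108 + 0.39892)^4:
P(M) = 0.60108^4 = 0.130536
P(M+2) = 4 × 0.60108^3 × 0.39892^1 = 0.346531
P(M+4) = 6 × 0.60108^2 × 0.39892^2 = 0.344975
P(M+6) = 4 × 0.60108^1 × 0.39892^3 = 0.152633
P(M+8) = 0.39892^4 = 0.025325
The M+2 peak is largest (0.346531); scaling to 100 gives 37.7 : 100.0 : 99.6 : 44.0 : 7.3.

37.7 : 100.0 : 99.6 : 44.0 : 7.3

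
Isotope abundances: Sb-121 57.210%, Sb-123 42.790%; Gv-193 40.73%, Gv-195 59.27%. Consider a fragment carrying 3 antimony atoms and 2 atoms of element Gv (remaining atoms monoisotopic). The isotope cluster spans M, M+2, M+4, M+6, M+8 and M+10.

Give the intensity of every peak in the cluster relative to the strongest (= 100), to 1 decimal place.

Antimony pattern (n=3): 0.18724742 : 0.42015297 : 0.3142518 : 0.07834781
Element Gv pattern (n=2): 0.16589329 : 0.48281342 : 0.35129329
Convolve the two distributions (both contribute in 2-u steps):
  M: 0.18724742×0.16589329 = 0.031063
  M+2: 0.18724742×0.48281342 + 0.42015297×0.16589329 = 0.160106
  M+4: 0.18724742×0.35129329 + 0.42015297×0.48281342 + 0.3142518×0.16589329 = 0.320767
  M+6: 0.42015297×0.35129329 + 0.3142518×0.48281342 + 0.07834781×0.16589329 = 0.312319
  M+8: 0.3142518×0.35129329 + 0.07834781×0.48281342 = 0.148222
  M+10: 0.07834781×0.35129329 = 0.027523
Scale to base peak (0.320767) = 100: 9.7 : 49.9 : 100.0 : 97.4 : 46.2 : 8.6

9.7 : 49.9 : 100.0 : 97.4 : 46.2 : 8.6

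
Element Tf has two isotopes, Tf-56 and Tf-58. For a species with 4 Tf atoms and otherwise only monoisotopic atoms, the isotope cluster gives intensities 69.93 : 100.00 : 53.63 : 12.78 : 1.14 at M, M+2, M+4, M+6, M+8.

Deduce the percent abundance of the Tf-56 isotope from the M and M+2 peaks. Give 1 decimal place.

73.7%

Write p for the Tf-56 fraction. I(M+2)/I(M) = [C(4,1)·p^3·(1−p)] / p^4 = 4·(1−p)/p = 100.00/69.93 = 1.4300
(1−p)/p = 1.4300/4 = 0.3575  ⇒  p = 1/(1 + 0.3575) = 0.7366
Tf-56: 73.7%, Tf-58: 26.3%.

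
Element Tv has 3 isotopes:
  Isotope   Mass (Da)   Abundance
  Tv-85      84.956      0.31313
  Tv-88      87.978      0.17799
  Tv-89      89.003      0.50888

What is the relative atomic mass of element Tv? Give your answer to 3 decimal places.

87.553 Da

Ar = Σ fᵢ·mᵢ = 0.31313 × 84.956 + 0.17799 × 87.978 + 0.50888 × 89.003
= 26.6023 + 15.6592 + 45.2918 = 87.5533 Da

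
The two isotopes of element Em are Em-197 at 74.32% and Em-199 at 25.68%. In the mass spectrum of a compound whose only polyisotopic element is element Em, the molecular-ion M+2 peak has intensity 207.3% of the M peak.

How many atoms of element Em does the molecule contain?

6

For n independent Em atoms, I(M+2)/I(M) = n · (abundance Em-199) / (abundance Em-197) = n · 0.2568/0.7432.
n = 2.073 × 0.7432/0.2568 = 6.00 ≈ 6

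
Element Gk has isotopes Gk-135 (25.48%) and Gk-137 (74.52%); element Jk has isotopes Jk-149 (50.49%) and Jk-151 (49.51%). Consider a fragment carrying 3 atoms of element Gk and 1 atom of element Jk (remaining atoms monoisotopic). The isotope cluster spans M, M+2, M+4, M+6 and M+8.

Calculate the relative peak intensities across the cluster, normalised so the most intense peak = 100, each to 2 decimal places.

1.99 : 19.44 : 68.28 : 100.00 : 48.89

Element Gk pattern (n=3): 0.01654239 : 0.14514195 : 0.42448893 : 0.41382673
Element Jk pattern (n=1): 0.5049 : 0.4951
Convolve the two distributions (both contribute in 2-u steps):
  M: 0.01654239×0.5049 = 0.008352
  M+2: 0.01654239×0.4951 + 0.14514195×0.5049 = 0.081472
  M+4: 0.14514195×0.4951 + 0.42448893×0.5049 = 0.286184
  M+6: 0.42448893×0.4951 + 0.41382673×0.5049 = 0.419106
  M+8: 0.41382673×0.4951 = 0.204886
Scale to base peak (0.419106) = 100: 1.99 : 19.44 : 68.28 : 100.00 : 48.89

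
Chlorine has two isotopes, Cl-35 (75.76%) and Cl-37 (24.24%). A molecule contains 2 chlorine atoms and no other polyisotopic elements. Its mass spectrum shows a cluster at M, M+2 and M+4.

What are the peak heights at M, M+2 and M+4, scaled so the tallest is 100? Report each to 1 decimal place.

Expanding (0.7576 + 0.2424)^2:
P(M) = 0.7576^2 = 0.573958
P(M+2) = 2 × 0.7576^1 × 0.2424^1 = 0.367284
P(M+4) = 0.2424^2 = 0.058758
The M peak is largest (0.573958); scaling to 100 gives 100.0 : 64.0 : 10.2.

100.0 : 64.0 : 10.2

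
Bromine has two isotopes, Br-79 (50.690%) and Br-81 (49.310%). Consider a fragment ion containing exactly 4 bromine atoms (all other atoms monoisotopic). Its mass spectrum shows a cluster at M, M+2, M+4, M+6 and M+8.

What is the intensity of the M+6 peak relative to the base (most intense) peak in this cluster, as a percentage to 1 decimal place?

(0.50690 + 0.49310)^4 gives M 0.0660, M+2 0.2569, M+4 0.3749, M+6 0.2431, M+8 0.0591; the largest is M+4.
P(M+4) = C(4,2) × 0.50690^2 × 0.49310^2 = 6 × 0.25694761 × 0.24314761 = 0.374857 (base)
P(M+6) = C(4,3) × 0.50690^1 × 0.49310^3 = 4 × 0.5069 × 0.11989609 = 0.243101
Relative intensity = 0.243101 / 0.374857 × 100 = 64.9

64.9%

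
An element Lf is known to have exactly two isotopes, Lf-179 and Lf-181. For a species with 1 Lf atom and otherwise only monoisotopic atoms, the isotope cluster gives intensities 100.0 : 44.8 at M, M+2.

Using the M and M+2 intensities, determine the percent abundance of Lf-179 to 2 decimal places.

Let p = fractional abundance of Lf-179. I(M+2)/I(M) = [C(1,1)·p^0·(1−p)] / p^1 = 1·(1−p)/p = 44.8/100.0 = 0.4480
(1−p)/p = 0.4480/1 = 0.4480  ⇒  p = 1/(1 + 0.4480) = 0.6906
Lf-179: 69.06%, Lf-181: 30.94%.

69.06%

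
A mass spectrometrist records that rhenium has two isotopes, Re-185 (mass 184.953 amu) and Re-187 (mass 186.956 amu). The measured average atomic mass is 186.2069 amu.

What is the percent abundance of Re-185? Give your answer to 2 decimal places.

37.40%

Let x be the fractional abundance of Re-185; then Re-187 has abundance 1 − x.
184.953·x + 186.956·(1 − x) = 186.2069
(184.953 − 186.956)·x = 186.2069 − 186.956
x = -0.7491 / -2.003 = 0.37399 → 37.40% Re-185, 62.60% Re-187.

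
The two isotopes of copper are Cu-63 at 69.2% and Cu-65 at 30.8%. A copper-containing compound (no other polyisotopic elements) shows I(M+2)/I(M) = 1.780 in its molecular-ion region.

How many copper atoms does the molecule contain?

With n Cu atoms, P(M+2)/P(M) = C(n,1)·p^(n−1)q / p^n = n·q/p = n · 0.308/0.692.
n = 1.780 × 0.692/0.308 = 4.00 ≈ 4

4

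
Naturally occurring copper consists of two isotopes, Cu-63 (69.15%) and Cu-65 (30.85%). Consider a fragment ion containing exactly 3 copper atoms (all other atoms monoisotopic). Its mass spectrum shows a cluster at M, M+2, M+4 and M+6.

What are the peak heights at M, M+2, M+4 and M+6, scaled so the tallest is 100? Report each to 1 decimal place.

74.7 : 100.0 : 44.6 : 6.6

The 3 Cu atoms are independent, so intensities follow the terms of (0.6915 + 0.3085)^3.
P(M) = 0.6915^3 = 0.330656
P(M+2) = 3 × 0.6915^2 × 0.3085^1 = 0.442548
P(M+4) = 3 × 0.6915^1 × 0.3085^2 = 0.197435
P(M+6) = 0.3085^3 = 0.029361
The M+2 peak is largest (0.442548); scaling to 100 gives 74.7 : 100.0 : 44.6 : 6.6.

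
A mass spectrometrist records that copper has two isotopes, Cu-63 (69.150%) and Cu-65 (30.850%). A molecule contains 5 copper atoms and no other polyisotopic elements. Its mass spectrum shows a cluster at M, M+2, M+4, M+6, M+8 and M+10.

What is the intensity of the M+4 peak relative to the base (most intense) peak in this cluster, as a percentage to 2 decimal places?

Binomial terms of (0.69150 + 0.30850)^5: M 0.1581, M+2 0.3527, M+4 0.3147, M+6 0.1404, M+8 0.0313, M+10 0.0028 → M+2 is the base peak.
P(M+2) = C(5,1) × 0.69150^4 × 0.30850^1 = 5 × 0.2286487 × 0.3085 = 0.352691 (base)
P(M+4) = C(5,2) × 0.69150^3 × 0.30850^2 = 10 × 0.33065611 × 0.09517225 = 0.314693
Relative intensity = 0.314693 / 0.352691 × 100 = 89.23

89.23%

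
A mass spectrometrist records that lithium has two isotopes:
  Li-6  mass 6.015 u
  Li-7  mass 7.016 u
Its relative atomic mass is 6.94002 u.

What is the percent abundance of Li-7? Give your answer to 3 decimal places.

With x = fraction of Li-6 (so Li-7 is 1 − x):
6.015·x + 7.016·(1 − x) = 6.94002
(6.015 − 7.016)·x = 6.94002 − 7.016
x = -0.07598 / -1.001 = 0.07590 → 7.590% Li-6, 92.410% Li-7.

92.410%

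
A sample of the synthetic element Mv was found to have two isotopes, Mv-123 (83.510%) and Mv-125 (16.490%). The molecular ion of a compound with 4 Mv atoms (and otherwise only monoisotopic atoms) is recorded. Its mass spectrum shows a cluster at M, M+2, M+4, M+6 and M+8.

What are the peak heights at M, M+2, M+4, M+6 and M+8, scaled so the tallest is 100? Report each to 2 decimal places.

100.00 : 78.98 : 23.39 : 3.08 : 0.15

The 4 Mv atoms are independent, so intensities follow the terms of (0.83510 + 0.16490)^4.
P(M) = 0.83510^4 = 0.486356
P(M+2) = 4 × 0.83510^3 × 0.16490^1 = 0.384146
P(M+4) = 6 × 0.83510^2 × 0.16490^2 = 0.113781
P(M+6) = 4 × 0.83510^1 × 0.16490^3 = 0.014978
P(M+8) = 0.16490^4 = 0.000739
The M peak is largest (0.486356); scaling to 100 gives 100.00 : 78.98 : 23.39 : 3.08 : 0.15.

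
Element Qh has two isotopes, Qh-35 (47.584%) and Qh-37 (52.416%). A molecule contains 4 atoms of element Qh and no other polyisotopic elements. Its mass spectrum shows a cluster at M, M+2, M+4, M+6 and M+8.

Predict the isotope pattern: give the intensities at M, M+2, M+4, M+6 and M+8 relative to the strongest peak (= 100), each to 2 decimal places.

Expanding (0.47584 + 0.52416)^4:
P(M) = 0.47584^4 = 0.051268
P(M+2) = 4 × 0.47584^3 × 0.52416^1 = 0.225895
P(M+4) = 6 × 0.47584^2 × 0.52416^2 = 0.373251
P(M+6) = 4 × 0.47584^1 × 0.52416^3 = 0.274102
P(M+8) = 0.52416^4 = 0.075484
The M+4 peak is largest (0.373251); scaling to 100 gives 13.74 : 60.52 : 100.00 : 73.44 : 20.22.

13.74 : 60.52 : 100.00 : 73.44 : 20.22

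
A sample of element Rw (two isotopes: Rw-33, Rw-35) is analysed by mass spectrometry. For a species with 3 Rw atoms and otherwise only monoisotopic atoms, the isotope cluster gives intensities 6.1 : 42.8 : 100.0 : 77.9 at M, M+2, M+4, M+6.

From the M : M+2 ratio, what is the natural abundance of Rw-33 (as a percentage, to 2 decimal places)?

29.95%

If p is the fraction of Rw that is Rw-33, then I(M+2)/I(M) = [C(3,1)·p^2·(1−p)] / p^3 = 3·(1−p)/p = 42.8/6.1 = 7.0164
(1−p)/p = 7.0164/3 = 2.3388  ⇒  p = 1/(1 + 2.3388) = 0.2995
Rw-33: 29.95%, Rw-35: 70.05%.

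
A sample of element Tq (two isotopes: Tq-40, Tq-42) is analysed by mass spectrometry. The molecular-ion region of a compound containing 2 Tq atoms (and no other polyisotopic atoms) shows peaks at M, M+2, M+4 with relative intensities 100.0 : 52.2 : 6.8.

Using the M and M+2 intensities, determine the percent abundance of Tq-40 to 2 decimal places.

79.30%

If p is the fraction of Tq that is Tq-40, then I(M+2)/I(M) = [C(2,1)·p^1·(1−p)] / p^2 = 2·(1−p)/p = 52.2/100.0 = 0.5220
(1−p)/p = 0.5220/2 = 0.2610  ⇒  p = 1/(1 + 0.2610) = 0.7930
Tq-40: 79.30%, Tq-42: 20.70%.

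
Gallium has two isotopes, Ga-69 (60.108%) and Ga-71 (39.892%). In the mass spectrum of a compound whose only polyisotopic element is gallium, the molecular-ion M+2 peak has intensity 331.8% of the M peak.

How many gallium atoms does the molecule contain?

With n Ga atoms, P(M+2)/P(M) = C(n,1)·p^(n−1)q / p^n = n·q/p = n · 0.39892/0.60108.
n = 3.318 × 0.60108/0.39892 = 5.00 ≈ 5

5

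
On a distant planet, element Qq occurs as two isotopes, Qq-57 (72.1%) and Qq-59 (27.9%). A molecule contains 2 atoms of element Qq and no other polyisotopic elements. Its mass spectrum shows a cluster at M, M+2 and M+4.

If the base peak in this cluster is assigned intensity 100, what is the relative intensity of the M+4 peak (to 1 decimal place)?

Binomial terms of (0.721 + 0.279)^2: M 0.5198, M+2 0.4023, M+4 0.0778 → M is the base peak.
P(M) = C(2,0) × 0.721^2 × 0.279^0 = 1 × 0.519841 × 1.0000 = 0.519841 (base)
P(M+4) = C(2,2) × 0.721^0 × 0.279^2 = 1 × 1.0000 × 0.077841 = 0.077841
Relative intensity = 0.077841 / 0.519841 × 100 = 15.0

15.0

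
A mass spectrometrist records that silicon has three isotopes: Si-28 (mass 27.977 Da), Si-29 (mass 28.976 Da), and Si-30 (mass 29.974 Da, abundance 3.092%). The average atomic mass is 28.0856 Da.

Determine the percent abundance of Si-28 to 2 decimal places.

92.22%

The remaining 96.908% is split between Si-28 (fraction x) and Si-29 (fraction 0.96908 − x).
Substituting: 27.977x + 28.976(0.96908 − x) = 27.15880392
(27.977 − 28.976)x = -0.92125816  ⇒  x = 0.92218, y = 0.04690
Si-28: 92.22%, Si-29: 4.69%.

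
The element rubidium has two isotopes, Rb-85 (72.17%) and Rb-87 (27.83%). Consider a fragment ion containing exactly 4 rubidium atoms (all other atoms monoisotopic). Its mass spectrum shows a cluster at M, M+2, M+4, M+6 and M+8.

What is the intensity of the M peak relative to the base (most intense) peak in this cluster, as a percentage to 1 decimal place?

64.8%

(0.7217 + 0.2783)^4 gives M 0.2713, M+2 0.4184, M+4 0.2420, M+6 0.0622, M+8 0.0060; the largest is M+2.
P(M+2) = C(4,1) × 0.7217^3 × 0.2783^1 = 4 × 0.37589809 × 0.2783 = 0.418450 (base)
P(M) = C(4,0) × 0.7217^4 × 0.2783^0 = 1 × 0.27128565 × 1.0000 = 0.271286
Relative intensity = 0.271286 / 0.418450 × 100 = 64.8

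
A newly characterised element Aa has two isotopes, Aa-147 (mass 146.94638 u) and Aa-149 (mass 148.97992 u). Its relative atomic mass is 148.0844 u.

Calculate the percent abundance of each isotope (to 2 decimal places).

Aa-147: 44.04%, Aa-149: 55.96%

Writing the weighted mean with unknown fraction x of Aa-147:
146.94638·x + 148.97992·(1 − x) = 148.0844
(146.94638 − 148.97992)·x = 148.0844 − 148.97992
x = -0.89552 / -2.03354 = 0.44037 → 44.04% Aa-147, 55.96% Aa-149.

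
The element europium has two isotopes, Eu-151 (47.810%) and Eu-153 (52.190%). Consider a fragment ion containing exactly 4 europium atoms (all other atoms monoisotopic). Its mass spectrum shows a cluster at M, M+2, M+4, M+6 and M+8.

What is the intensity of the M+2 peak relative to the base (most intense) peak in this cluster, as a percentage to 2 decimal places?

Binomial terms of (0.47810 + 0.52190)^4: M 0.0522, M+2 0.2281, M+4 0.3736, M+6 0.2719, M+8 0.0742 → M+4 is the base peak.
P(M+4) = C(4,2) × 0.47810^2 × 0.52190^2 = 6 × 0.22857961 × 0.27237961 = 0.373563 (base)
P(M+2) = C(4,1) × 0.47810^3 × 0.52190^1 = 4 × 0.10928391 × 0.5219 = 0.228141
Relative intensity = 0.228141 / 0.373563 × 100 = 61.07

61.07%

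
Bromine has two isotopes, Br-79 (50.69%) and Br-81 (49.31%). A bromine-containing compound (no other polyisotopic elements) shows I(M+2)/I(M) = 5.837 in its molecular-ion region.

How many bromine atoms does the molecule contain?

6

The M+2/M ratio from n Br atoms is n · q/p = n · 0.4931/0.5069.
n = 5.837 × 0.5069/0.4931 = 6.00 ≈ 6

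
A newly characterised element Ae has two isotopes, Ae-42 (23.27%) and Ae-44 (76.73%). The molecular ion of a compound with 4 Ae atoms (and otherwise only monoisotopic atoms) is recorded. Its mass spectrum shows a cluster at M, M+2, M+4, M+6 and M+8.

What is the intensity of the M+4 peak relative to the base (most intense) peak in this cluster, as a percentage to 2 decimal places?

45.49%

(0.2327 + 0.7673)^4 gives M 0.0029, M+2 0.0387, M+4 0.1913, M+6 0.4205, M+8 0.3466; the largest is M+6.
P(M+6) = C(4,3) × 0.2327^1 × 0.7673^3 = 4 × 0.2327 × 0.45174733 = 0.420486 (base)
P(M+4) = C(4,2) × 0.2327^2 × 0.7673^2 = 6 × 0.05414929 × 0.58874929 = 0.191282
Relative intensity = 0.191282 / 0.420486 × 100 = 45.49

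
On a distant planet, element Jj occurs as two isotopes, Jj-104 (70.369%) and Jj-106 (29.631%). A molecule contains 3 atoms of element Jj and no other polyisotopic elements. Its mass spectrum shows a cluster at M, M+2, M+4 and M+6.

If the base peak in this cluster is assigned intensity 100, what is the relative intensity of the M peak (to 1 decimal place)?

79.2

Binomial terms of (0.70369 + 0.29631)^3: M 0.3485, M+2 0.4402, M+4 0.1854, M+6 0.0260 → M+2 is the base peak.
P(M+2) = C(3,1) × 0.70369^2 × 0.29631^1 = 3 × 0.49517962 × 0.29631 = 0.440180 (base)
P(M) = C(3,0) × 0.70369^3 × 0.29631^0 = 1 × 0.34845294 × 1.0000 = 0.348453
Relative intensity = 0.348453 / 0.440180 × 100 = 79.2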